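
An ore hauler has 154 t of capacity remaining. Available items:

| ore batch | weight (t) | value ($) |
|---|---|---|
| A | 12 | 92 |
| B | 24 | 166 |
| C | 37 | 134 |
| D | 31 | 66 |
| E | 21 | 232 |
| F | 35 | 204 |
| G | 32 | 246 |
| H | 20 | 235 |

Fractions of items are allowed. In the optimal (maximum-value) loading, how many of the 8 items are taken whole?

6

Order: H (235/20=11.75) > E (232/21=11.05) > G (246/32=7.69) > A (92/12=7.67) > B (166/24=6.92) > F (204/35=5.83) > C (134/37=3.62) > D (66/31=2.13)
Fill: take H (20 @ 235) → take E (21 @ 232) → take G (32 @ 246) → take A (12 @ 92) → take B (24 @ 166) → take F (35 @ 204) → take 10/37 of C → 36.22; 154/154 used.
6 item(s) taken whole; one partial (take 10/37 of C).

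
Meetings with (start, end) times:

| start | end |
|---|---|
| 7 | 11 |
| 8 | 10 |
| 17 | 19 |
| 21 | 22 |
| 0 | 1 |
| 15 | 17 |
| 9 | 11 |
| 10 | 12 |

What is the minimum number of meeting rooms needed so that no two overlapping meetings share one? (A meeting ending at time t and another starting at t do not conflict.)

3

Count concurrent intervals with a sweep; the peak is the room count.
Events (time:±→running): 0:+→1 1:-→0 7:+→1 8:+→2 9:+→3 … peak 3.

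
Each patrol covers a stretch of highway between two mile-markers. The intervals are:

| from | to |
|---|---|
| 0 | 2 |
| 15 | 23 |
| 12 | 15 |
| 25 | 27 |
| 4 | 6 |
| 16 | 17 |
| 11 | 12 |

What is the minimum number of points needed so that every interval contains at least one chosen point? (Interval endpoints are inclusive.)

Sorted: [0,2] [4,6] [11,12] [12,15] [16,17] [15,23] [25,27]
{[0,2]} hit by 2; {[4,6]} hit by 6; {[11,12],[12,15]} hit by 12; {[16,17],[15,23]} hit by 17; {[25,27]} hit by 27.
Points: 2, 6, 12, 17, 27 (5 total).

5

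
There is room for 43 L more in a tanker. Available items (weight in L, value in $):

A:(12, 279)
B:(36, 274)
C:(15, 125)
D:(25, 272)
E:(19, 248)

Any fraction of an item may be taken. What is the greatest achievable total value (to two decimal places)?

657.56

Greedy by value/weight ratio, highest first.
Order: A (279/12=23.25) > E (248/19=13.05) > D (272/25=10.88) > C (125/15=8.33) > B (274/36=7.61)
Fill: take A (12 @ 279) → take E (19 @ 248) → take 12/25 of D → 130.56; 43/43 used.
Total value = 657.56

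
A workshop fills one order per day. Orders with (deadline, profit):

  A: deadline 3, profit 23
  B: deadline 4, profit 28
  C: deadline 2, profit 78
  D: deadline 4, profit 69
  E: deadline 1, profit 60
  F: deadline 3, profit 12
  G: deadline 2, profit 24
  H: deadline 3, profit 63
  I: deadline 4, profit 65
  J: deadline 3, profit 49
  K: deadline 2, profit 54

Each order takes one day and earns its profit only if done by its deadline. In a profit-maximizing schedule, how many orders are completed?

Sort by profit descending; place each in the latest free slot ≤ its deadline.
By profit: C(d2,78), D(d4,69), I(d4,65), H(d3,63), E(d1,60), K(d2,54), J(d3,49), B(d4,28), G(d2,24), A(d3,23), F(d3,12)
C→slot 2; D→slot 4; I→slot 3; H→slot 1; E skipped; K skipped; J skipped; B skipped; G skipped; A skipped; F skipped.
4 of 11 scheduled.

4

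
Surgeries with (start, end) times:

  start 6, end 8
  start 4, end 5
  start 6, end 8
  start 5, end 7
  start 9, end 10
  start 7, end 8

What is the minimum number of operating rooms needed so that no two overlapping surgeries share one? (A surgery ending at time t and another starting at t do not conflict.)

The answer is the maximum number of intervals overlapping at any instant.
Events (time:±→running): 4:+→1 5:-→0 5:+→1 6:+→2 6:+→3 … peak 3.

3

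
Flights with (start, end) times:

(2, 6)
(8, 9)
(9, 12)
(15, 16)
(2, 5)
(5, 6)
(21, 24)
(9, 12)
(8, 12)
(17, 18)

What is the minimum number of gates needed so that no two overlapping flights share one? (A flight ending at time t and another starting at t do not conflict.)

3

Count concurrent intervals with a sweep; the peak is the room count.
Events (time:±→running): 2:+→1 2:+→2 5:-→1 5:+→2 6:-→1 6:-→0 8:+→1 8:+→2 9:-→1 9:+→2 9:+→3 … peak 3.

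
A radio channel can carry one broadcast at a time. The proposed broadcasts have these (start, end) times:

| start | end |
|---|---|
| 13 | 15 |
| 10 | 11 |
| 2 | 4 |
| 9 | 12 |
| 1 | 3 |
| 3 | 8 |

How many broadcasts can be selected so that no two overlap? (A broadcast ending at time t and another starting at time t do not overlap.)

Greedy by earliest finish: after sorting by end time, pick each interval compatible with the last pick.
By end time: (1,3), (2,4), (3,8), (10,11), (9,12), (13,15).
Pick (1,3); next start ≥ 3 → (3,8); next start ≥ 8 → (10,11); next start ≥ 11 → (13,15).
Selected 4 broadcasts.

4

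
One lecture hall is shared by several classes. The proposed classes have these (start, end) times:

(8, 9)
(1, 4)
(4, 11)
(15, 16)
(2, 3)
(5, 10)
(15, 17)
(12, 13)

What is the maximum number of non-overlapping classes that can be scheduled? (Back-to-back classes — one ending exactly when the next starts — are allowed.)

4

Sort by end time and greedily take each interval whose start is ≥ the last chosen end.
By end time: (2,3), (1,4), (8,9), (5,10), (4,11), (12,13), (15,16), (15,17).
Pick (2,3); next start ≥ 3 → (8,9); next start ≥ 9 → (12,13); next start ≥ 13 → (15,16).
Selected 4 classes.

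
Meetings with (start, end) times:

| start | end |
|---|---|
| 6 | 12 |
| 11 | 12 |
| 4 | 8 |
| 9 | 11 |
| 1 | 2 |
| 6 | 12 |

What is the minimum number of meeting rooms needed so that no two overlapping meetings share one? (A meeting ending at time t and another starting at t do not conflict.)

Count concurrent intervals with a sweep; the peak is the room count.
Events (time:±→running): 1:+→1 2:-→0 4:+→1 6:+→2 6:+→3 … peak 3.

3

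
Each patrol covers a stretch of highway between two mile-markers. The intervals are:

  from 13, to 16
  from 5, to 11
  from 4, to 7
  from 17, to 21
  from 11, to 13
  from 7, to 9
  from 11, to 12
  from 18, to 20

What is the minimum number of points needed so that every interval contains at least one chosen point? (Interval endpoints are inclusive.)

4

By right end: [4,7]  [7,9]  [5,11]  [11,12]  [11,13]  [13,16]  [18,20]  [17,21]
[4,7] uncovered → point at 7; [11,12] uncovered → point at 12; [13,16] uncovered → point at 16; [18,20] uncovered → point at 20.
Points: 7, 12, 16, 20 (4 total).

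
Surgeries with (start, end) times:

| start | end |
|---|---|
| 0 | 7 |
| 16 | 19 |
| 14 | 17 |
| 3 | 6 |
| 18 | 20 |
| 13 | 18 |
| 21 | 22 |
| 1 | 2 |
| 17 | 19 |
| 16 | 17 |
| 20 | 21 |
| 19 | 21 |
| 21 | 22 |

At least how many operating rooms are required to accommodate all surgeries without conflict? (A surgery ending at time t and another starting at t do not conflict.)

4

The answer is the maximum number of intervals overlapping at any instant.
starts: [0, 1, 3, 13, 14, 16, 16, 17, 18, 19, 20, 21, 21]
ends:   [2, 6, 7, 17, 17, 18, 19, 19, 20, 21, 21, 22, 22]
s0→1 s1→2 e2→1 s3→2 e6→1 e7→0 s13→1 s14→2 s16→3 s16→4  — peak 4.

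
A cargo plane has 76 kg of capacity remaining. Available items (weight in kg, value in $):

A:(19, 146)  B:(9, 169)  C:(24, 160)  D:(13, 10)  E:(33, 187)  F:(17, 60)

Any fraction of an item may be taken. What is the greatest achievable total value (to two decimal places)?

611.00

Sort by value per unit weight and fill in that order.
Order: B (169/9=18.78) > A (146/19=7.68) > C (160/24=6.67) > E (187/33=5.67) > F (60/17=3.53) > D (10/13=0.77)
Fill: take B (9 @ 169) → take A (19 @ 146) → take C (24 @ 160) → take 24/33 of E → 136.00; 76/76 used.
Total value = 611.00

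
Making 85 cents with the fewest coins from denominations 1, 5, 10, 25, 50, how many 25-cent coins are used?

Greedy: take as many of the largest coin as possible, then repeat with the remainder.
85 − 1×50→35 − 1×25→10 − 1×10→0
Count of 25: 1

1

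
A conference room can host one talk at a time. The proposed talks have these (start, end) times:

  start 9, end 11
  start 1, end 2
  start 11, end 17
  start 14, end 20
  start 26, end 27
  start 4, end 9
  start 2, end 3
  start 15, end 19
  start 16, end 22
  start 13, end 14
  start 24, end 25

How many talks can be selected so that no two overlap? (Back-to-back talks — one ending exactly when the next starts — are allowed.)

8

Sort by end time and greedily take each interval whose start is ≥ the last chosen end.
Sorted by end: (1,2)  (2,3)  (4,9)  (9,11)  (13,14)  (11,17)  (15,19)  (14,20)  (16,22)  (24,25)  (26,27)
take (1,2); take (2,3); take (4,9); take (9,11); take (13,14); take (15,19); skip (14,20); skip (16,22); take (24,25); take (26,27).
Selected 8 talks.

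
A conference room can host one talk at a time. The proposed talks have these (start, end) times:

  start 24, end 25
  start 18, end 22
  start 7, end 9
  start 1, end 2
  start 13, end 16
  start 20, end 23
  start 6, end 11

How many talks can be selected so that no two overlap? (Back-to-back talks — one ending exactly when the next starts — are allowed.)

Sorted by end: (1,2)  (7,9)  (6,11)  (13,16)  (18,22)  (20,23)  (24,25)
take (1,2); take (7,9); take (13,16); take (18,22); skip (20,23); take (24,25).
Selected 5 talks.

5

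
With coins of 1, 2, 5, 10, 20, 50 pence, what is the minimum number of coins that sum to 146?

6

Use the largest denomination that fits, subtract, and repeat.
146 = 2×50 + 2×20 + 1×5 + 1×1
Total coins = 2 + 2 + 1 + 1 = 6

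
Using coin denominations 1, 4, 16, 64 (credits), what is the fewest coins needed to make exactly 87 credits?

6

87 − 1×64→23 − 1×16→7 − 1×4→3 − 3×1→0
Total coins = 1 + 1 + 1 + 3 = 6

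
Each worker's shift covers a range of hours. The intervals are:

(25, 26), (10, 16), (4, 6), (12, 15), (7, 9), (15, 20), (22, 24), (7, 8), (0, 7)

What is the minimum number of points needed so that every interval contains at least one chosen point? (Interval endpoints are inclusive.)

5

By right end: [4,6]  [0,7]  [7,8]  [7,9]  [12,15]  [10,16]  [15,20]  [22,24]  [25,26]
[4,6] uncovered → point at 6; [7,8] uncovered → point at 8; [12,15] uncovered → point at 15; [22,24] uncovered → point at 24; [25,26] uncovered → point at 26.
Points: 6, 8, 15, 24, 26 (5 total).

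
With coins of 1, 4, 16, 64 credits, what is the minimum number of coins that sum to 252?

Use the largest denomination that fits, subtract, and repeat.
252 = 3×64 + 3×16 + 3×4
Total coins = 3 + 3 + 3 = 9

9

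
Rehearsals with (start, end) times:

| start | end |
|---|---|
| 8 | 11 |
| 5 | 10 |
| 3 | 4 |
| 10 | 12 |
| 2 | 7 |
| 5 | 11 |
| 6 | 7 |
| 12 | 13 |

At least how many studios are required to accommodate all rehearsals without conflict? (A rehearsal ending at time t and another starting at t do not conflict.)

Events (time:±→running): 2:+→1 3:+→2 4:-→1 5:+→2 5:+→3 6:+→4 … peak 4.

4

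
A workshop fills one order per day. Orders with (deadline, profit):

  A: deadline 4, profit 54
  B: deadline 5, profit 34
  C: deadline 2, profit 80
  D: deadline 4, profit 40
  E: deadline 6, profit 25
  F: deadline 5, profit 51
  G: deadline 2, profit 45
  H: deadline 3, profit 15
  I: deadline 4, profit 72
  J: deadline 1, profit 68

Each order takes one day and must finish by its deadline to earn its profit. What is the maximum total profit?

350

Profit order: C=80 I=72 J=68 A=54 F=51 G=45 D=40 B=34 E=25 H=15
Assign: C→slot 2, I→slot 4, J→slot 1, A→slot 3, F→slot 5, G skipped, D skipped, B skipped, E→slot 6, H skipped.
Slots: [1:J] [2:C] [3:A] [4:I] [5:F] [6:E]
Profit = 68 + 80 + 54 + 72 + 51 + 25 = 350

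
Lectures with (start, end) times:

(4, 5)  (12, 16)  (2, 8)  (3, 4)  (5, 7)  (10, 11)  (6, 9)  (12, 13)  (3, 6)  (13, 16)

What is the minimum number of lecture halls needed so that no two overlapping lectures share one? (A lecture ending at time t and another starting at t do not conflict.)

3

Events (time:±→running): 2:+→1 3:+→2 3:+→3 … peak 3.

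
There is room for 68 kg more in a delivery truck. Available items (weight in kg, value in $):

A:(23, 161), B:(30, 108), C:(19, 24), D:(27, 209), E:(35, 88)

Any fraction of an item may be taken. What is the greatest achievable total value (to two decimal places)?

Order: D (209/27=7.74) > A (161/23=7.00) > B (108/30=3.60) > E (88/35=2.51) > C (24/19=1.26)
Fill: take D (27 @ 209) → take A (23 @ 161) → take 18/30 of B → 64.80; 68/68 used.
Total value = 434.80

434.80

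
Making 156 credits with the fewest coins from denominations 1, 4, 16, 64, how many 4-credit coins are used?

156 − 2×64→28 − 1×16→12 − 3×4→0
Count of 4: 3

3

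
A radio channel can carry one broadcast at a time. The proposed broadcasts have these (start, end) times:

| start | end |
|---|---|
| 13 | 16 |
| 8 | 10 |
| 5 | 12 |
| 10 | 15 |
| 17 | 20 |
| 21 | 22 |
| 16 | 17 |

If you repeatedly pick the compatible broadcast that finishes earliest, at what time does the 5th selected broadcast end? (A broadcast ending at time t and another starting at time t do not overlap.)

22

Order by finish time; keep every interval that doesn't clash with the previous kept one.
Sorted by end: (8,10)  (5,12)  (10,15)  (13,16)  (16,17)  (17,20)  (21,22)
take (8,10); skip (5,12); take (10,15); skip (13,16); take (16,17); take (17,20); take (21,22).
Selected: (8,10) (10,15) (16,17) (17,20) (21,22)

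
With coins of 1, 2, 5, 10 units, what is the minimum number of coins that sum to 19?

4

Use the largest denomination that fits, subtract, and repeat.
19 = 1×10 + 1×5 + 2×2
Total coins = 1 + 1 + 2 = 4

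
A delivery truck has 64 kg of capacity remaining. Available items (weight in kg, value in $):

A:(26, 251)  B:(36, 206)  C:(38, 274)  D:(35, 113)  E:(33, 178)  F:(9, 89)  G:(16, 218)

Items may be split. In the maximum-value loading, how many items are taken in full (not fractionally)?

3

Ratios (sorted): G 13.62, F 9.89, A 9.65, C 7.21, B 5.72, E 5.39, D 3.23
take G (16 @ 218); take F (9 @ 89); take A (26 @ 251); take 13/38 of C → 93.74. Capacity used 64/64.
3 item(s) taken whole; one partial (take 13/38 of C).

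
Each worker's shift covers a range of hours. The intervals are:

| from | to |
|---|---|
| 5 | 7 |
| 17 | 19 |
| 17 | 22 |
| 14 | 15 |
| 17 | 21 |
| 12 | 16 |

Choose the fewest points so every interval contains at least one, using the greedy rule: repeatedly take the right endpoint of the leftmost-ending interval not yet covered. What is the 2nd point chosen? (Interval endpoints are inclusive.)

15

By right end: [5,7]  [14,15]  [12,16]  [17,19]  [17,21]  [17,22]
[5,7] uncovered → point at 7; [14,15] uncovered → point at 15; [17,19] uncovered → point at 19.
Points: 7, 15, 19 (3 total).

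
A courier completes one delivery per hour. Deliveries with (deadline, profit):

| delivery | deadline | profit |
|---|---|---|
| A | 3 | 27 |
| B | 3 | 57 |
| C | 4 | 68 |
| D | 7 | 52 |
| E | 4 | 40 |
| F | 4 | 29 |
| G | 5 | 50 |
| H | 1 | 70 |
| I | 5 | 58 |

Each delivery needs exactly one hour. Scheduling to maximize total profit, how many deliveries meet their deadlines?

6

Sort by profit descending; place each in the latest free slot ≤ its deadline.
Profit order: H=70 C=68 I=58 B=57 D=52 G=50 E=40 F=29 A=27
Assign: H→slot 1, C→slot 4, I→slot 5, B→slot 3, D→slot 7, G→slot 2, E skipped, F skipped, A skipped.
Slots: [1:H] [2:G] [3:B] [4:C] [5:I] [7:D]
6 of 9 scheduled.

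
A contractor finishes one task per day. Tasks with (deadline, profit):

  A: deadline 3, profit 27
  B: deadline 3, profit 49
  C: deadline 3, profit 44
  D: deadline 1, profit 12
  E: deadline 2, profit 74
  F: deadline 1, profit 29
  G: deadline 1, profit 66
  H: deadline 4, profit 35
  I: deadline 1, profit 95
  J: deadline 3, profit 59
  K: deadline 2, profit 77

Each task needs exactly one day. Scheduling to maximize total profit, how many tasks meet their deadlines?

By profit: I(d1,95), K(d2,77), E(d2,74), G(d1,66), J(d3,59), B(d3,49), C(d3,44), H(d4,35), F(d1,29), A(d3,27), D(d1,12)
I→slot 1; K→slot 2; E skipped; G skipped; J→slot 3; B skipped; C skipped; H→slot 4; F skipped; A skipped; D skipped.
4 of 11 scheduled.

4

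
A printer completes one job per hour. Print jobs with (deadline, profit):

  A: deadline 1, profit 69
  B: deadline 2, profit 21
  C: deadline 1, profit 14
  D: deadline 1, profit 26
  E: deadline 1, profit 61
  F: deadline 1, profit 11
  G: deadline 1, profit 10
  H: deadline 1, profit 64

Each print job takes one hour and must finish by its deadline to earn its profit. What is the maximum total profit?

By profit: A(d1,69), H(d1,64), E(d1,61), D(d1,26), B(d2,21), C(d1,14), F(d1,11), G(d1,10)
A→slot 1; H skipped; E skipped; D skipped; B→slot 2; C skipped; F skipped; G skipped.
Profit = 69 + 21 = 90

90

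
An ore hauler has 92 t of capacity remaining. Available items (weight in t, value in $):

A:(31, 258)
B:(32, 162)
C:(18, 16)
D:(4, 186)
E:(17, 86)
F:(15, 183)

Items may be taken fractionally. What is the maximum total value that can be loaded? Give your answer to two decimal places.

839.59

Order: D (186/4=46.50) > F (183/15=12.20) > A (258/31=8.32) > B (162/32=5.06) > E (86/17=5.06) > C (16/18=0.89)
Fill: take D (4 @ 186) → take F (15 @ 183) → take A (31 @ 258) → take B (32 @ 162) → take 10/17 of E → 50.59; 92/92 used.
Total value = 839.59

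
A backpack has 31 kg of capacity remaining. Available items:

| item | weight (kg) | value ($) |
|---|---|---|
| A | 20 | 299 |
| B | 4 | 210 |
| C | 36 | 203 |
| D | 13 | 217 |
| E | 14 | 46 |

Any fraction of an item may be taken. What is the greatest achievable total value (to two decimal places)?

636.30

Sort by value per unit weight and fill in that order.
Ratios (sorted): B 52.50, D 16.69, A 14.95, C 5.64, E 3.29
take B (4 @ 210); take D (13 @ 217); take 14/20 of A → 209.30. Capacity used 31/31.
Total value = 636.30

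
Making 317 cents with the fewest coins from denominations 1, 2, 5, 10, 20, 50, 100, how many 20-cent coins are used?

317 = 3×100 + 1×10 + 1×5 + 1×2
Count of 20: 0

0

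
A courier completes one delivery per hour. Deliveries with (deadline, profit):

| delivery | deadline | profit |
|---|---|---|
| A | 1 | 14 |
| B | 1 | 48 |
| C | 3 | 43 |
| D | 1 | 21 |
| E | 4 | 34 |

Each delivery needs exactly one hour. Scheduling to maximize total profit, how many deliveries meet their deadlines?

Sort by profit descending; place each in the latest free slot ≤ its deadline.
By profit: B(d1,48), C(d3,43), E(d4,34), D(d1,21), A(d1,14)
B→slot 1; C→slot 3; E→slot 4; D skipped; A skipped.
3 of 5 scheduled.

3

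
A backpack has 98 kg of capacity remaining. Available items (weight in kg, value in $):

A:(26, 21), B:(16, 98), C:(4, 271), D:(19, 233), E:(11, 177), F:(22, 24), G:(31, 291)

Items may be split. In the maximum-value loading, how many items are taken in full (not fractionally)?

5

Greedy by value/weight ratio, highest first.
Order: C (271/4=67.75) > E (177/11=16.09) > D (233/19=12.26) > G (291/31=9.39) > B (98/16=6.12) > F (24/22=1.09) > A (21/26=0.81)
Fill: take C (4 @ 271) → take E (11 @ 177) → take D (19 @ 233) → take G (31 @ 291) → take B (16 @ 98) → take 17/22 of F → 18.55; 98/98 used.
5 item(s) taken whole; one partial (take 17/22 of F).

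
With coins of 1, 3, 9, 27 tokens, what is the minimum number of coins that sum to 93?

Greedy: take as many of the largest coin as possible, then repeat with the remainder.
93 = 3×27 + 1×9 + 1×3
Total coins = 3 + 1 + 1 = 5

5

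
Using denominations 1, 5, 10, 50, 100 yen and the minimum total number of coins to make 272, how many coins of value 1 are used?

2

Use the largest denomination that fits, subtract, and repeat.
272 − 2×100→72 − 1×50→22 − 2×10→2 − 2×1→0
Count of 1: 2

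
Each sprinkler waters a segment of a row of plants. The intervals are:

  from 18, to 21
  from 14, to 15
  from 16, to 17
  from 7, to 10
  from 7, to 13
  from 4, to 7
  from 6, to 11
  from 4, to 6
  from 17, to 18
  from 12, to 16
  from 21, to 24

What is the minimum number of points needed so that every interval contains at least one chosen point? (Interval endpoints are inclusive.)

By right end: [4,6]  [4,7]  [7,10]  [6,11]  [7,13]  [14,15]  [12,16]  [16,17]  [17,18]  [18,21]  [21,24]
[4,6] uncovered → point at 6; [7,10] uncovered → point at 10; [14,15] uncovered → point at 15; [16,17] uncovered → point at 17; [18,21] uncovered → point at 21.
Points: 6, 10, 15, 17, 21 (5 total).

5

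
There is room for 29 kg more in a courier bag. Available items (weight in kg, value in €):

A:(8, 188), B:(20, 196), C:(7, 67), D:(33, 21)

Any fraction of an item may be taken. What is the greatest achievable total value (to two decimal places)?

Ratios (sorted): A 23.50, B 9.80, C 9.57, D 0.64
take A (8 @ 188); take B (20 @ 196); take 1/7 of C → 9.57. Capacity used 29/29.
Total value = 393.57

393.57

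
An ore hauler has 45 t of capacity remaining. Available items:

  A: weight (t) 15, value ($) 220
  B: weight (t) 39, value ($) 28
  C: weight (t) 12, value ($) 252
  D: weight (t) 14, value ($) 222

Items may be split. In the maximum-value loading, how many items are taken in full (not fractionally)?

Sort by value per unit weight and fill in that order.
Order: C (252/12=21.00) > D (222/14=15.86) > A (220/15=14.67) > B (28/39=0.72)
Fill: take C (12 @ 252) → take D (14 @ 222) → take A (15 @ 220) → take 4/39 of B → 2.87; 45/45 used.
3 item(s) taken whole; one partial (take 4/39 of B).

3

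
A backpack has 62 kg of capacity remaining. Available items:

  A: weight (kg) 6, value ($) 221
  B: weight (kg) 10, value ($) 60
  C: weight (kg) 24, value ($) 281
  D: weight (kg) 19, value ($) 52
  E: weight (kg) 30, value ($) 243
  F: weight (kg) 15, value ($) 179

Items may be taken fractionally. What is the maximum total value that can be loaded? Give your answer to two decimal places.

Order: A (221/6=36.83) > F (179/15=11.93) > C (281/24=11.71) > E (243/30=8.10) > B (60/10=6.00) > D (52/19=2.74)
Fill: take A (6 @ 221) → take F (15 @ 179) → take C (24 @ 281) → take 17/30 of E → 137.70; 62/62 used.
Total value = 818.70

818.70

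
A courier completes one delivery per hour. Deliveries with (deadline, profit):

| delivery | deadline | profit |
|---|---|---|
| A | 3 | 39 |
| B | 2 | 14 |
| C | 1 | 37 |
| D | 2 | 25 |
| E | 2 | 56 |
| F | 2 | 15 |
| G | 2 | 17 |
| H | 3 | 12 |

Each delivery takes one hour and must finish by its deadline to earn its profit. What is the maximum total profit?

132

By profit: E(d2,56), A(d3,39), C(d1,37), D(d2,25), G(d2,17), F(d2,15), B(d2,14), H(d3,12)
E→slot 2; A→slot 3; C→slot 1; D skipped; G skipped; F skipped; B skipped; H skipped.
Profit = 37 + 56 + 39 = 132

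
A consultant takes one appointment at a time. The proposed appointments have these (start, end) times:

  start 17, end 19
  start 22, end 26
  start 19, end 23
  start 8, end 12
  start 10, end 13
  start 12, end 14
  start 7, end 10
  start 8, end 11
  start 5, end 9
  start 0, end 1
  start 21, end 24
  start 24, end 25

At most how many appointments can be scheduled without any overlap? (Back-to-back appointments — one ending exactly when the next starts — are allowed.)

6

Sort by end time and greedily take each interval whose start is ≥ the last chosen end.
By end time: (0,1), (5,9), (7,10), (8,11), (8,12), (10,13), (12,14), (17,19), (19,23), (21,24), (24,25), (22,26).
Pick (0,1); next start ≥ 1 → (5,9); next start ≥ 9 → (10,13); next start ≥ 13 → (17,19); next start ≥ 19 → (19,23); next start ≥ 23 → (24,25).
Selected 6 appointments.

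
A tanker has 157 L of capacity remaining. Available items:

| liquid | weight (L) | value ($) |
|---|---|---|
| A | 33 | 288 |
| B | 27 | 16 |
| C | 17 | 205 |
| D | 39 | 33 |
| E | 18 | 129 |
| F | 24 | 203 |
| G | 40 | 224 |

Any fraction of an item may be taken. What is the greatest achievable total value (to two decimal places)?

1070.15

Sort by value per unit weight and fill in that order.
Order: C (205/17=12.06) > A (288/33=8.73) > F (203/24=8.46) > E (129/18=7.17) > G (224/40=5.60) > D (33/39=0.85) > B (16/27=0.59)
Fill: take C (17 @ 205) → take A (33 @ 288) → take F (24 @ 203) → take E (18 @ 129) → take G (40 @ 224) → take 25/39 of D → 21.15; 157/157 used.
Total value = 1070.15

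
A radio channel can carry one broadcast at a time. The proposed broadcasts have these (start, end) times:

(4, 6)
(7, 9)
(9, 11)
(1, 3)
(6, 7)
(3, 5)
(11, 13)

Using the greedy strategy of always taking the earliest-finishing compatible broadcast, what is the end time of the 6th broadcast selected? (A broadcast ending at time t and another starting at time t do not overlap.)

Order by finish time; keep every interval that doesn't clash with the previous kept one.
By end time: (1,3), (3,5), (4,6), (6,7), (7,9), (9,11), (11,13).
Pick (1,3); next start ≥ 3 → (3,5); next start ≥ 5 → (6,7); next start ≥ 7 → (7,9); next start ≥ 9 → (9,11); next start ≥ 11 → (11,13).
Selected: (1,3) (3,5) (6,7) (7,9) (9,11) (11,13)

13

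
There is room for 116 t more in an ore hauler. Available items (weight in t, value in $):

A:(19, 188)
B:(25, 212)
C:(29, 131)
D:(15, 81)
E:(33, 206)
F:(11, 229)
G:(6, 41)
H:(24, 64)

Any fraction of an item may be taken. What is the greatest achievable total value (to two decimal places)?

988.62

Greedy by value/weight ratio, highest first.
Order: F (229/11=20.82) > A (188/19=9.89) > B (212/25=8.48) > G (41/6=6.83) > E (206/33=6.24) > D (81/15=5.40) > C (131/29=4.52) > H (64/24=2.67)
Fill: take F (11 @ 229) → take A (19 @ 188) → take B (25 @ 212) → take G (6 @ 41) → take E (33 @ 206) → take D (15 @ 81) → take 7/29 of C → 31.62; 116/116 used.
Total value = 988.62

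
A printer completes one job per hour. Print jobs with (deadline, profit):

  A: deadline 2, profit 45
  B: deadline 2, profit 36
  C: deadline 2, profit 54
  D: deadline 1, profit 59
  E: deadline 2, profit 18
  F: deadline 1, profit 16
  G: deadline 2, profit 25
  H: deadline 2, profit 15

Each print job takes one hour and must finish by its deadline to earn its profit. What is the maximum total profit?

113

Take jobs in profit order; each goes to the latest open slot no later than its deadline.
Profit order: D=59 C=54 A=45 B=36 G=25 E=18 F=16 H=15
Assign: D→slot 1, C→slot 2, A skipped, B skipped, G skipped, E skipped, F skipped, H skipped.
Slots: [1:D] [2:C]
Profit = 59 + 54 = 113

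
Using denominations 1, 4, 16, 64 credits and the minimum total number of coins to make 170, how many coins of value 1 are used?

Greedy: take as many of the largest coin as possible, then repeat with the remainder.
170 − 2×64→42 − 2×16→10 − 2×4→2 − 2×1→0
Count of 1: 2

2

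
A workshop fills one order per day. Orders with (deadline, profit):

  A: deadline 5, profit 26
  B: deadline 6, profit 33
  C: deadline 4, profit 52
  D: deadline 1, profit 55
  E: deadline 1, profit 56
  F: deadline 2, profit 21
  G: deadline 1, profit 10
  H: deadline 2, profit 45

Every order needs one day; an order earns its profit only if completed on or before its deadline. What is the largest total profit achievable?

212

Sort by profit descending; place each in the latest free slot ≤ its deadline.
By profit: E(d1,56), D(d1,55), C(d4,52), H(d2,45), B(d6,33), A(d5,26), F(d2,21), G(d1,10)
E→slot 1; D skipped; C→slot 4; H→slot 2; B→slot 6; A→slot 5; F skipped; G skipped.
Profit = 56 + 45 + 52 + 26 + 33 = 212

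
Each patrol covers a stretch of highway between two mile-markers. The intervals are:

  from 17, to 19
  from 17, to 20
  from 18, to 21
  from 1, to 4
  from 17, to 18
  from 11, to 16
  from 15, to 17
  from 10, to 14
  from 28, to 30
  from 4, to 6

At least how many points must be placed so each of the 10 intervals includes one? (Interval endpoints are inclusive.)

By right end: [1,4]  [4,6]  [10,14]  [11,16]  [15,17]  [17,18]  [17,19]  [17,20]  [18,21]  [28,30]
[1,4] uncovered → point at 4; [10,14] uncovered → point at 14; [15,17] uncovered → point at 17; [18,21] uncovered → point at 21; [28,30] uncovered → point at 30.
Points: 4, 14, 17, 21, 30 (5 total).

5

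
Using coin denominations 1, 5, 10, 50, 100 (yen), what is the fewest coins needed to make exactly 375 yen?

Use the largest denomination that fits, subtract, and repeat.
375 − 3×100→75 − 1×50→25 − 2×10→5 − 1×5→0
Total coins = 3 + 1 + 2 + 1 = 7

7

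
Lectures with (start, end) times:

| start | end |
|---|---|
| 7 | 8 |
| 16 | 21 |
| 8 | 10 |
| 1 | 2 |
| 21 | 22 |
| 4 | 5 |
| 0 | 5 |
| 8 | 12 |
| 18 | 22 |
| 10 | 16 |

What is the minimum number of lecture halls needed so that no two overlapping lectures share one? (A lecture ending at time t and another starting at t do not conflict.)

2

The answer is the maximum number of intervals overlapping at any instant.
starts: [0, 1, 4, 7, 8, 8, 10, 16, 18, 21]
ends:   [2, 5, 5, 8, 10, 12, 16, 21, 22, 22]
s0→1 s1→2  — peak 2.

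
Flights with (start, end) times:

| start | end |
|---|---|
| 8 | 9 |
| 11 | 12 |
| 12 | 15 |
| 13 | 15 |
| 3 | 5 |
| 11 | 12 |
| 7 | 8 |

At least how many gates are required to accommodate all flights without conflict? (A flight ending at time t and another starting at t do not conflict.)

Count concurrent intervals with a sweep; the peak is the room count.
Events (time:±→running): 3:+→1 5:-→0 7:+→1 8:-→0 8:+→1 9:-→0 11:+→1 11:+→2 … peak 2.

2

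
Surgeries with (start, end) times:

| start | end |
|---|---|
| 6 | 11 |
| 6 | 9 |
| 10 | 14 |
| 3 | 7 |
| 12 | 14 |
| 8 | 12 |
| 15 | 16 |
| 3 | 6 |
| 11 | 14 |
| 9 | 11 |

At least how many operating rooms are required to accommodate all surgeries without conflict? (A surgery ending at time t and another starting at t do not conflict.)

starts: [3, 3, 6, 6, 8, 9, 10, 11, 12, 15]
ends:   [6, 7, 9, 11, 11, 12, 14, 14, 14, 16]
s3→1 s3→2 e6→1 s6→2 s6→3 e7→2 s8→3 e9→2 s9→3 s10→4  — peak 4.

4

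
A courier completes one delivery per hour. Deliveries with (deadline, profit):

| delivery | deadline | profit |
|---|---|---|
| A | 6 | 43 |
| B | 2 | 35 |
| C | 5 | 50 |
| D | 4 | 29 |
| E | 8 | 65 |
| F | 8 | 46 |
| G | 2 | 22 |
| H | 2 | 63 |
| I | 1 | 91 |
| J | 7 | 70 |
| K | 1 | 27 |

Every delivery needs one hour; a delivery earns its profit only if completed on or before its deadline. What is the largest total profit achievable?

Take jobs in profit order; each goes to the latest open slot no later than its deadline.
Profit order: I=91 J=70 E=65 H=63 C=50 F=46 A=43 B=35 D=29 K=27 G=22
Assign: I→slot 1, J→slot 7, E→slot 8, H→slot 2, C→slot 5, F→slot 6, A→slot 4, B skipped, D→slot 3, K skipped, G skipped.
Slots: [1:I] [2:H] [3:D] [4:A] [5:C] [6:F] [7:J] [8:E]
Profit = 91 + 63 + 29 + 43 + 50 + 46 + 70 + 65 = 457

457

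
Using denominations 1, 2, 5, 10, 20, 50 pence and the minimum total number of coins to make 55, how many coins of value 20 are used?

0

Use the largest denomination that fits, subtract, and repeat.
55 = 1×50 + 1×5
Count of 20: 0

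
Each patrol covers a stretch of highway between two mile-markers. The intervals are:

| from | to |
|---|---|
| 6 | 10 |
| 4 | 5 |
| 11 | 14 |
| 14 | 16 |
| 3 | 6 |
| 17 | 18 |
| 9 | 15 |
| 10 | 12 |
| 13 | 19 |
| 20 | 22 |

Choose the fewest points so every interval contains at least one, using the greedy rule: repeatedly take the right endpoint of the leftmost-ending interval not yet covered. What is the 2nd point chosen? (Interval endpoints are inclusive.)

Sort by right endpoint; whenever an interval is uncovered, place a point at its right end.
Sorted: [4,5] [3,6] [6,10] [10,12] [11,14] [9,15] [14,16] [17,18] [13,19] [20,22]
{[4,5],[3,6]} hit by 5; {[6,10],[10,12]} hit by 10; {[11,14],[9,15],[14,16]} hit by 14; {[17,18],[13,19]} hit by 18; {[20,22]} hit by 22.
Points: 5, 10, 14, 18, 22 (5 total).

10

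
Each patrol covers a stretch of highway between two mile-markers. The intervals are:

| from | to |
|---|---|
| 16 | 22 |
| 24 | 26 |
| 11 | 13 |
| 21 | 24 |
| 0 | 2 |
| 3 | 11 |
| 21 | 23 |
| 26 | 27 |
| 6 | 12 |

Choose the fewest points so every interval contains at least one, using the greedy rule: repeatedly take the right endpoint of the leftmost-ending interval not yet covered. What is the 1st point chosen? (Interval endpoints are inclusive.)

Sorted: [0,2] [3,11] [6,12] [11,13] [16,22] [21,23] [21,24] [24,26] [26,27]
{[0,2]} hit by 2; {[3,11],[6,12],[11,13]} hit by 11; {[16,22],[21,23],[21,24]} hit by 22; {[24,26],[26,27]} hit by 26.
Points: 2, 11, 22, 26 (4 total).

2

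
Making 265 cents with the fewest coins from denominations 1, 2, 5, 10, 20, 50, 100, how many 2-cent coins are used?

265 − 2×100→65 − 1×50→15 − 1×10→5 − 1×5→0
Count of 2: 0

0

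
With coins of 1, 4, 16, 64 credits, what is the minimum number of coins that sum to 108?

108 − 1×64→44 − 2×16→12 − 3×4→0
Total coins = 1 + 2 + 3 = 6

6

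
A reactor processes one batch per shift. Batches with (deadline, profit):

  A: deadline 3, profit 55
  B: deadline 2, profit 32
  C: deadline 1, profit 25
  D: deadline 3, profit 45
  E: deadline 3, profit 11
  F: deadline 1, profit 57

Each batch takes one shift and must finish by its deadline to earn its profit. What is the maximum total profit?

By profit: F(d1,57), A(d3,55), D(d3,45), B(d2,32), C(d1,25), E(d3,11)
F→slot 1; A→slot 3; D→slot 2; B skipped; C skipped; E skipped.
Profit = 57 + 45 + 55 = 157

157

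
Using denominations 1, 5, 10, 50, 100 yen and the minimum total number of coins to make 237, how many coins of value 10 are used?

237 = 2×100 + 3×10 + 1×5 + 2×1
Count of 10: 3

3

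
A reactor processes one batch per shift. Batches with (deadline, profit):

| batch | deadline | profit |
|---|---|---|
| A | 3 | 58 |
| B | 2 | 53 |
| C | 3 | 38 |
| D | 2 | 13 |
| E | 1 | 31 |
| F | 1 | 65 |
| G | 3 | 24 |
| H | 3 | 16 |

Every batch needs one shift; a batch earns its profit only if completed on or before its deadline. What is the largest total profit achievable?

176

Sort by profit descending; place each in the latest free slot ≤ its deadline.
Profit order: F=65 A=58 B=53 C=38 E=31 G=24 H=16 D=13
Assign: F→slot 1, A→slot 3, B→slot 2, C skipped, E skipped, G skipped, H skipped, D skipped.
Slots: [1:F] [2:B] [3:A]
Profit = 65 + 53 + 58 = 176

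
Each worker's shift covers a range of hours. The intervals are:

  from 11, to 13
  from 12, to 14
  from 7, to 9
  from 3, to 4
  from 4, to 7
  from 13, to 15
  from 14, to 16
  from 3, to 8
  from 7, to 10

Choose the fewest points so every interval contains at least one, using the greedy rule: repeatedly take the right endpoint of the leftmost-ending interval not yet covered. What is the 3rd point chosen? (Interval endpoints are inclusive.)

By right end: [3,4]  [4,7]  [3,8]  [7,9]  [7,10]  [11,13]  [12,14]  [13,15]  [14,16]
[3,4] uncovered → point at 4; [7,9] uncovered → point at 9; [11,13] uncovered → point at 13; [14,16] uncovered → point at 16.
Points: 4, 9, 13, 16 (4 total).

13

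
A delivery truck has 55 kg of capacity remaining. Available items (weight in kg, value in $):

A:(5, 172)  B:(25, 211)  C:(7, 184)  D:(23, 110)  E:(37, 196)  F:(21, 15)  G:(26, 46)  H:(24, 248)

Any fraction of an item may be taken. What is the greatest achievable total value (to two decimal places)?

Sort by value per unit weight and fill in that order.
Ratios (sorted): A 34.40, C 26.29, H 10.33, B 8.44, E 5.30, D 4.78, G 1.77, F 0.71
take A (5 @ 172); take C (7 @ 184); take H (24 @ 248); take 19/25 of B → 160.36. Capacity used 55/55.
Total value = 764.36

764.36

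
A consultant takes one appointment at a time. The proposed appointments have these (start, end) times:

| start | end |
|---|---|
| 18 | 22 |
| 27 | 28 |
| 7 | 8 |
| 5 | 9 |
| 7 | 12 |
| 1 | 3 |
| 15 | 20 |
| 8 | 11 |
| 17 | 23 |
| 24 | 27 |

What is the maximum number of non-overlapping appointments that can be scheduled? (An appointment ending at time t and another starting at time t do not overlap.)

6

Sorted by end: (1,3)  (7,8)  (5,9)  (8,11)  (7,12)  (15,20)  (18,22)  (17,23)  (24,27)  (27,28)
take (1,3); take (7,8); take (8,11); skip (7,12); take (15,20); take (24,27); take (27,28).
Selected 6 appointments.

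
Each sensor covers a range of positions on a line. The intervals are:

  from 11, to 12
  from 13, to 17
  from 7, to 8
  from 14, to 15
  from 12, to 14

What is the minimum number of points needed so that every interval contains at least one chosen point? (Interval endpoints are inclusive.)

Process intervals by earliest right end; each time one isn't hit yet, stab at its right endpoint.
By right end: [7,8]  [11,12]  [12,14]  [14,15]  [13,17]
[7,8] uncovered → point at 8; [11,12] uncovered → point at 12; [14,15] uncovered → point at 15.
Points: 8, 12, 15 (3 total).

3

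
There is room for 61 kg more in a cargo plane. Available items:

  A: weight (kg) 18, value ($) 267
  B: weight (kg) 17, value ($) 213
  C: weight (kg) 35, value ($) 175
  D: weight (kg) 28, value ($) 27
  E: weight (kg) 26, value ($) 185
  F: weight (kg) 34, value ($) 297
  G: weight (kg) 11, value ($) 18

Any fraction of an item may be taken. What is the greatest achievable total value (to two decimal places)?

707.12

Greedy by value/weight ratio, highest first.
Ratios (sorted): A 14.83, B 12.53, F 8.74, E 7.12, C 5.00, G 1.64, D 0.96
take A (18 @ 267); take B (17 @ 213); take 26/34 of F → 227.12. Capacity used 61/61.
Total value = 707.12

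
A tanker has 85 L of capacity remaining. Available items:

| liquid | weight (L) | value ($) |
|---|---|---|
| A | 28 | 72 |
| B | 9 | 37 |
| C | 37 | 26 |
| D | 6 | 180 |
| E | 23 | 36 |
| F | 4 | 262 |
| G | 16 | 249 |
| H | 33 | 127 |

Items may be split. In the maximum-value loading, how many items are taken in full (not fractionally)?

Greedy by value/weight ratio, highest first.
Ratios (sorted): F 65.50, D 30.00, G 15.56, B 4.11, H 3.85, A 2.57, E 1.57, C 0.70
take F (4 @ 262); take D (6 @ 180); take G (16 @ 249); take B (9 @ 37); take H (33 @ 127); take 17/28 of A → 43.71. Capacity used 85/85.
5 item(s) taken whole; one partial (take 17/28 of A).

5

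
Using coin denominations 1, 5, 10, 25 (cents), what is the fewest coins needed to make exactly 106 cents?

Use the largest denomination that fits, subtract, and repeat.
106 − 4×25→6 − 1×5→1 − 1×1→0
Total coins = 4 + 1 + 1 = 6

6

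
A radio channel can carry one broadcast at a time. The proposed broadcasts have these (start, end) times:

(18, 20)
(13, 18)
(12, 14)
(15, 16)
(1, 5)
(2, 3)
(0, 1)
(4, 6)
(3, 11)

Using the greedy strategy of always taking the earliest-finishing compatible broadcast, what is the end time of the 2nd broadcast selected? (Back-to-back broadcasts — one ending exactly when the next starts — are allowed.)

Order by finish time; keep every interval that doesn't clash with the previous kept one.
Sorted by end: (0,1)  (2,3)  (1,5)  (4,6)  (3,11)  (12,14)  (15,16)  (13,18)  (18,20)
take (0,1); take (2,3); take (4,6); take (12,14); take (15,16); skip (13,18); take (18,20).
Selected: (0,1) (2,3) (4,6) (12,14) (15,16) (18,20)

3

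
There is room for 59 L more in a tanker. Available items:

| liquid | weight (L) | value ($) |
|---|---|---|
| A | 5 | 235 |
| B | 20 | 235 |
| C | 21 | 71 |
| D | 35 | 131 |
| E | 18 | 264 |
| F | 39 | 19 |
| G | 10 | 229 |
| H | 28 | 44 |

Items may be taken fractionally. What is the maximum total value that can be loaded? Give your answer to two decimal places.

985.46

Order: A (235/5=47.00) > G (229/10=22.90) > E (264/18=14.67) > B (235/20=11.75) > D (131/35=3.74) > C (71/21=3.38) > H (44/28=1.57) > F (19/39=0.49)
Fill: take A (5 @ 235) → take G (10 @ 229) → take E (18 @ 264) → take B (20 @ 235) → take 6/35 of D → 22.46; 59/59 used.
Total value = 985.46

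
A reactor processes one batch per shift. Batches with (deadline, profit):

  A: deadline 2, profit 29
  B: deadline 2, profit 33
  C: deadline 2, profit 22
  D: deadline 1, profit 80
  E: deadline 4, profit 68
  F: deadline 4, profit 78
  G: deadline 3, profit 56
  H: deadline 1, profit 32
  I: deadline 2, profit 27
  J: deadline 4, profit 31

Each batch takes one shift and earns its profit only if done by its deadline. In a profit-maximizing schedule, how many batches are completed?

Sort by profit descending; place each in the latest free slot ≤ its deadline.
By profit: D(d1,80), F(d4,78), E(d4,68), G(d3,56), B(d2,33), H(d1,32), J(d4,31), A(d2,29), I(d2,27), C(d2,22)
D→slot 1; F→slot 4; E→slot 3; G→slot 2; B skipped; H skipped; J skipped; A skipped; I skipped; C skipped.
4 of 10 scheduled.

4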